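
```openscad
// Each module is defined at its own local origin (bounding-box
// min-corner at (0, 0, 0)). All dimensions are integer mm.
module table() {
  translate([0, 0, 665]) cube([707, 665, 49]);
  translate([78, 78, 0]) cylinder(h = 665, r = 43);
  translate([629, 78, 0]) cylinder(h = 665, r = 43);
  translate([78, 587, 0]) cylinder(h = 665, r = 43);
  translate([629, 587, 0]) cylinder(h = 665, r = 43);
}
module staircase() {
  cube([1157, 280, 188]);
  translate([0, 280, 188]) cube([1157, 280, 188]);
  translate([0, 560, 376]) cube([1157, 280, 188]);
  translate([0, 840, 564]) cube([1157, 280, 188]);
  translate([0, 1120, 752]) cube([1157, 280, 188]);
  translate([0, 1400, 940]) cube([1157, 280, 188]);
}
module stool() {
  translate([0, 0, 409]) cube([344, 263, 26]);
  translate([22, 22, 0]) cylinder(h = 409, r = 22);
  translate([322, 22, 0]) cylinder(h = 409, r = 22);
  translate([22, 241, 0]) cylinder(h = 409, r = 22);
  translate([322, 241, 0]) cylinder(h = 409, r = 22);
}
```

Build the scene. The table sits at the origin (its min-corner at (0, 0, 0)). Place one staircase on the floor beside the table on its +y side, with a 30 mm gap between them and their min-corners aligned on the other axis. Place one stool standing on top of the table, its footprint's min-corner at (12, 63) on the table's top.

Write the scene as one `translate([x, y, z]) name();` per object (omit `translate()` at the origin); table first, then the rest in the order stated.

table();
translate([0, 695, 0]) staircase();
translate([12, 63, 714]) stool();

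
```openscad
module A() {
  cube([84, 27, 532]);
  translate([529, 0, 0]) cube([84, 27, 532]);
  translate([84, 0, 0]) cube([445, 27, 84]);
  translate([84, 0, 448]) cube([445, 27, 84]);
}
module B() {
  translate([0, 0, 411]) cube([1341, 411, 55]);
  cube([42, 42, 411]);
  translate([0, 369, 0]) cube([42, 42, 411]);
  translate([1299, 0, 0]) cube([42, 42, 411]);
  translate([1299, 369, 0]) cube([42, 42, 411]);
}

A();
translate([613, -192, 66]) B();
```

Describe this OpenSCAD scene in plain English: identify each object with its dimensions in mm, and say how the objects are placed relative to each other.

A is a picture frame with a 445×364 mm rectangular opening (x by z) and a uniform 84 mm border on every side. Frame depth is 27 mm along y. It is built from two vertical stiles running the full outside height and two horizontal rails spanning the gap between the stiles.

B is a bench: a 1341×411 mm seat slab, 55 mm thick, top at z = 466 mm, on four 42×42 mm square legs flush with the seat corners and standing on z = 0.

The bench is beside the picture frame with their tops flush at z = 532.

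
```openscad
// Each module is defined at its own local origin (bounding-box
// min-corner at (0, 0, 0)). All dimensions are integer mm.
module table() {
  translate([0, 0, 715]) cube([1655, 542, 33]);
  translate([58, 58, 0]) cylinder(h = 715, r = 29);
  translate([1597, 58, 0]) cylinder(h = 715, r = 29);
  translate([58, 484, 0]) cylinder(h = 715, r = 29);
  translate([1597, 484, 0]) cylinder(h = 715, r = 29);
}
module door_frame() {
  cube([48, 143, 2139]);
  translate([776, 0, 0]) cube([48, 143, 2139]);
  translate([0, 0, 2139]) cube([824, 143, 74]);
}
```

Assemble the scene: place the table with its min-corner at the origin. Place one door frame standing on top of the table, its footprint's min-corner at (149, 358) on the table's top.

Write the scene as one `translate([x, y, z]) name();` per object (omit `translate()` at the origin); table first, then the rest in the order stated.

table();
translate([149, 358, 748]) door_frame();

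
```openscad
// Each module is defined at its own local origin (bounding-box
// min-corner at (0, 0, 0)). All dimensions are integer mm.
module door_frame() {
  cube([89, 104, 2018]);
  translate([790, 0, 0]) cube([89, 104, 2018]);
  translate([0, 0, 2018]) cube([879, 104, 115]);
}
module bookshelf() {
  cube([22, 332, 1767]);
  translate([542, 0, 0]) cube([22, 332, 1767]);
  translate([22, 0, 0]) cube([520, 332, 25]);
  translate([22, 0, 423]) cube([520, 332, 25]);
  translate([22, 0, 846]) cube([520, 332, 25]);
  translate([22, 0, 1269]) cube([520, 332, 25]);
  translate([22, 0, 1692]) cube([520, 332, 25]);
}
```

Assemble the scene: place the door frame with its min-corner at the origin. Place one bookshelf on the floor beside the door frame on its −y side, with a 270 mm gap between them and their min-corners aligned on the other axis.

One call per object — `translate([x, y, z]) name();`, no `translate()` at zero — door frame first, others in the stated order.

door_frame();
translate([0, -602, 0]) bookshelf();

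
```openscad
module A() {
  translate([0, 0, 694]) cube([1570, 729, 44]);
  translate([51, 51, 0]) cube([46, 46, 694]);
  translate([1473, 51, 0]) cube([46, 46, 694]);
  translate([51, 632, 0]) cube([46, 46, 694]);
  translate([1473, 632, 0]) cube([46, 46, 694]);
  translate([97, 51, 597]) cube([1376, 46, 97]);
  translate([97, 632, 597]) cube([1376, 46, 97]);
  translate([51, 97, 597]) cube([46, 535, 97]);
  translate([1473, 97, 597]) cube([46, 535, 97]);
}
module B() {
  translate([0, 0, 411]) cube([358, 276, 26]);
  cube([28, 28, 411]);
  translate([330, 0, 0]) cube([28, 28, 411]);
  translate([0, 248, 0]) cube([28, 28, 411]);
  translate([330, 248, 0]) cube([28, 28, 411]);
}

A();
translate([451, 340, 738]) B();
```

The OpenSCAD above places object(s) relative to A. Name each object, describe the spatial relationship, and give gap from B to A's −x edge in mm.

A is a table. B is a stool. The stool is on top of the table. The gap from the stool to the table's −x edge is 451 mm.

The stool's min-x is at 451; the table's min-x is 0; gap = 451 mm.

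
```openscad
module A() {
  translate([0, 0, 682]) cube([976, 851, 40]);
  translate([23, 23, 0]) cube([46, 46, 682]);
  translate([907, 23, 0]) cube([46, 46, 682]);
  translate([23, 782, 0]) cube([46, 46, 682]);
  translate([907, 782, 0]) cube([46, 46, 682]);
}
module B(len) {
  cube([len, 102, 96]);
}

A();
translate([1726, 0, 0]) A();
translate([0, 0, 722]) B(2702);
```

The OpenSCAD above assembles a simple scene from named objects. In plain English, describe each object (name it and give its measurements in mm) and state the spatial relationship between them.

A is a table: top 976 mm (x) × 851 mm (y), 40 mm thick, upper face at z = 722 mm, on four 46×46 mm square legs, each inset 23 mm from the nearest pair of top edges, running from z = 0 to the bottom of the top.

B is a rectangular beam 2702 mm long (x), 102 mm deep (y), 96 mm thick (z).

The beam spans the tops of two tables placed 750 mm apart, resting at z = 722 mm.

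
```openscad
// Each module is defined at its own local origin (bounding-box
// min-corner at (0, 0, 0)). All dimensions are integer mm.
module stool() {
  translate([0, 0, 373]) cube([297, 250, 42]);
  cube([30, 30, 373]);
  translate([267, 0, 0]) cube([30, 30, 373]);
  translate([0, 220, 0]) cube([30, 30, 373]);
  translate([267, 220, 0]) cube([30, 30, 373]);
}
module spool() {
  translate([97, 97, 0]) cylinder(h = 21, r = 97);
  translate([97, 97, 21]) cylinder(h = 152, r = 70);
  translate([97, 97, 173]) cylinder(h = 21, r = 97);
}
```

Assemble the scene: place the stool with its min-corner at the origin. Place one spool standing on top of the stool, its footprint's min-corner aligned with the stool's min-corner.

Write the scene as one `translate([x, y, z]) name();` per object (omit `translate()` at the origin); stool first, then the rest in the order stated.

stool();
translate([0, 0, 415]) spool();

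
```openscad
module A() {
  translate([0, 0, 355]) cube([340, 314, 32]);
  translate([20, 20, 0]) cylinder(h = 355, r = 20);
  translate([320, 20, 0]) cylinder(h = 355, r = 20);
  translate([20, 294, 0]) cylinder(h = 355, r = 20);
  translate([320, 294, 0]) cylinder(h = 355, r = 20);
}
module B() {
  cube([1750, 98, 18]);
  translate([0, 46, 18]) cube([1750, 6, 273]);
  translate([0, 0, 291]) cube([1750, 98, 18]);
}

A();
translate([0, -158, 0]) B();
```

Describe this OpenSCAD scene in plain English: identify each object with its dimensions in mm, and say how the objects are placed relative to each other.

A is a four-legged stool. The seat is 340×314 mm, 32 mm thick, top at z = 387 mm. It stands on four round legs, each 40 mm in diameter, from z = 0 to the seat underside, each leg's axis is inset half a diameter from the nearest pair of seat edges (so the leg's bounding box is flush with the corner).

B is an I-beam lying along x, 1750 mm long. Overall section height 309 mm. Two flanges 98 mm wide (y) and 18 mm thick, one on the floor and one at the top; a web 6 mm thick runs between them, centred on the flange width.

The I-beam is on the floor beside the stool on its −y side.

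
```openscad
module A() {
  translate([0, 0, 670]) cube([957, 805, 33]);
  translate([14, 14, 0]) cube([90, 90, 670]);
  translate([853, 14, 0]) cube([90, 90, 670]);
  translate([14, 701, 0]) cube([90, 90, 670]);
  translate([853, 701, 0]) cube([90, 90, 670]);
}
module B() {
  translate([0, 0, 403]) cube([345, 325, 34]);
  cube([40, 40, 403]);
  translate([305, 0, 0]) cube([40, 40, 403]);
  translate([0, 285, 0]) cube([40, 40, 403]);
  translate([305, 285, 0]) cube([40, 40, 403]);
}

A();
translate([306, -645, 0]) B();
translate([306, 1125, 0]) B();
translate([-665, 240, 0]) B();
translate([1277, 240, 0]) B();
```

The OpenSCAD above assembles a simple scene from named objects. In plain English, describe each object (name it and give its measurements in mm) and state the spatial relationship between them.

A is a table with a 957×805 mm rectangular top, 33 mm thick, top surface at z = 703 mm, supported by four 90×90 mm square legs, each inset 14 mm from the nearest pair of top edges, running from the floor.

B is a simple wooden stool: a rectangular seat 345 mm (x) by 325 mm (y), 34 mm thick, top face at z = 437 mm, on four square legs, each 40×40 mm in cross-section. The legs rest on z = 0, each flush with a corner of the seat.

Four stools sit around the table at the −y, +y, −x, +x sides.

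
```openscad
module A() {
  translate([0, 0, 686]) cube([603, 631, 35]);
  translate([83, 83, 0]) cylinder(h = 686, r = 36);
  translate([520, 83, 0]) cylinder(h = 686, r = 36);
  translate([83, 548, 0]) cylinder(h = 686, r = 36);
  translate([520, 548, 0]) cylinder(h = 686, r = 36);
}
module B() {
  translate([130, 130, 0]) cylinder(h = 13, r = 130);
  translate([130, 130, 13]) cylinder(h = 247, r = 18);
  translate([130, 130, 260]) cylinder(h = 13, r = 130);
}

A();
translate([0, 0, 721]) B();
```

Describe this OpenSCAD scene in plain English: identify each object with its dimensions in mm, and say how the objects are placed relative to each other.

A is a rectangular dining table. The top is 603×631×35 mm with its upper surface at z = 721 mm. It stands on four round legs of 72 mm diameter, each leg's bounding box inset 47 mm from the nearest pair of top edges, running from the floor to the underside of the top.

B is a spool: two coaxial disc flanges of radius 130 mm and thickness 13 mm, joined by a core cylinder of radius 18 mm and height 247 mm. The lower flange rests on z = 0 and the three cylinders share a vertical axis.

The spool is on top of the table.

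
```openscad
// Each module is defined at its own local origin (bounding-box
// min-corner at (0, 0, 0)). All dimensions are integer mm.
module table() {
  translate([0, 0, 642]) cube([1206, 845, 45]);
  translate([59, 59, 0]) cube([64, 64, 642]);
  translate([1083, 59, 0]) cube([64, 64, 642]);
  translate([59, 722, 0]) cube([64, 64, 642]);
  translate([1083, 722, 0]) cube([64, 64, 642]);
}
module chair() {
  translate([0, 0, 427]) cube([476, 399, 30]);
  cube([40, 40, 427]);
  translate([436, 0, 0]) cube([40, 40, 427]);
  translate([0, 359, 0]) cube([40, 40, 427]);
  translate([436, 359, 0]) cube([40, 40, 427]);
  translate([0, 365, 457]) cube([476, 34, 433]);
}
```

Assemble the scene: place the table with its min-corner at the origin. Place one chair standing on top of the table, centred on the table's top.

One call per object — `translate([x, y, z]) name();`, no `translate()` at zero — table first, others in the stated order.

table();
translate([365, 223, 687]) chair();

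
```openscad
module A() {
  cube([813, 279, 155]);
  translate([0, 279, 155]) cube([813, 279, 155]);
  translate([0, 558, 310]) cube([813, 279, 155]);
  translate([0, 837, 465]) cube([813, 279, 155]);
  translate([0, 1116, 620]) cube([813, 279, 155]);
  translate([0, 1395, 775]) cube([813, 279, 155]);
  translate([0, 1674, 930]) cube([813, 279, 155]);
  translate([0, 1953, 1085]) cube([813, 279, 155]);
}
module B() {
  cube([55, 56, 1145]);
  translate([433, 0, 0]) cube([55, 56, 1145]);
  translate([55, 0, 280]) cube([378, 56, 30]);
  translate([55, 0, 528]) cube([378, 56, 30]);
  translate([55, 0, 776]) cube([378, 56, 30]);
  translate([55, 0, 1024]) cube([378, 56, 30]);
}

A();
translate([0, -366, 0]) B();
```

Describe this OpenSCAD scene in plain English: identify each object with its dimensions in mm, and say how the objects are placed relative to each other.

A is a run of 8 identical solid stair steps. Each tread is 813×279 mm and each step block is 155 mm high. Step 1 rests on the floor; step k is offset from step 1 by (k−1)×279 mm in y and (k−1)×155 mm in z.

B is a straight ladder. Two 55×56 mm vertical rails, 1145 mm tall, stand 488 mm apart (outside-to-outside) with their front faces coplanar on the −y side. 4 rungs, each 56 mm deep and 30 mm tall, span between the inner faces of the rails, front faces flush with the rails. The lowest rung's underside is at z = 280 mm and rungs are spaced 248 mm apart (underside to underside).

The ladder is on the floor beside the staircase on its −y side.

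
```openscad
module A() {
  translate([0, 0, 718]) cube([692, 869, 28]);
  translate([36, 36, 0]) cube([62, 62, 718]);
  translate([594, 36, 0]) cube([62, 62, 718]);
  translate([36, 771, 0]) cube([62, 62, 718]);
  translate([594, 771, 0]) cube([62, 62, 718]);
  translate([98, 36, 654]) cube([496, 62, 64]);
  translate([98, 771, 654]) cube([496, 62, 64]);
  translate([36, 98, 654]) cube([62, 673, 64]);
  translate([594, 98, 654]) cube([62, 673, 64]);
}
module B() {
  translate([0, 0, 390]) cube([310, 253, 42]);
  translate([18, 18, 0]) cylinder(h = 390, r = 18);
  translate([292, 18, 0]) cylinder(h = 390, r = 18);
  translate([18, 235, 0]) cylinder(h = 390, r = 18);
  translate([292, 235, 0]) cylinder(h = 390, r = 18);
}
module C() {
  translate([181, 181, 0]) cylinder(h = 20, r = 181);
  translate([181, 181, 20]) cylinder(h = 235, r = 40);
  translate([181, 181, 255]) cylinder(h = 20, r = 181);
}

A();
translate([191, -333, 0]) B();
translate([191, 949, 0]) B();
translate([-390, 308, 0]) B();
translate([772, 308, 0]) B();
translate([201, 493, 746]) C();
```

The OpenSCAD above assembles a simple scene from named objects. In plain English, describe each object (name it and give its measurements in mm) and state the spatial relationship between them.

A is a table with a 692×869 mm rectangular top, 28 mm thick, top surface at z = 746 mm, supported by four 62×62 mm square legs, each inset 36 mm from the nearest pair of top edges, running from the floor. Four apron rails, 62 mm thick and 64 mm tall, run between adjacent legs with their top edges flush with the underside of the top and their outer faces flush with the legs' outer faces.

B is a simple wooden stool: a rectangular seat 310 mm (x) by 253 mm (y), 42 mm thick, top face at z = 432 mm, on four round legs, each 36 mm in diameter. The legs rest on z = 0, each leg's axis is inset half a diameter from the nearest pair of seat edges (so the leg's bounding box is flush with the corner).

C is a spool: two coaxial disc flanges of radius 181 mm and thickness 20 mm, joined by a core cylinder of radius 40 mm and height 235 mm. The lower flange rests on z = 0 and the three cylinders share a vertical axis.

Four stools sit around the table at the −y, +y, −x, +x sides. The spool is on top of the table.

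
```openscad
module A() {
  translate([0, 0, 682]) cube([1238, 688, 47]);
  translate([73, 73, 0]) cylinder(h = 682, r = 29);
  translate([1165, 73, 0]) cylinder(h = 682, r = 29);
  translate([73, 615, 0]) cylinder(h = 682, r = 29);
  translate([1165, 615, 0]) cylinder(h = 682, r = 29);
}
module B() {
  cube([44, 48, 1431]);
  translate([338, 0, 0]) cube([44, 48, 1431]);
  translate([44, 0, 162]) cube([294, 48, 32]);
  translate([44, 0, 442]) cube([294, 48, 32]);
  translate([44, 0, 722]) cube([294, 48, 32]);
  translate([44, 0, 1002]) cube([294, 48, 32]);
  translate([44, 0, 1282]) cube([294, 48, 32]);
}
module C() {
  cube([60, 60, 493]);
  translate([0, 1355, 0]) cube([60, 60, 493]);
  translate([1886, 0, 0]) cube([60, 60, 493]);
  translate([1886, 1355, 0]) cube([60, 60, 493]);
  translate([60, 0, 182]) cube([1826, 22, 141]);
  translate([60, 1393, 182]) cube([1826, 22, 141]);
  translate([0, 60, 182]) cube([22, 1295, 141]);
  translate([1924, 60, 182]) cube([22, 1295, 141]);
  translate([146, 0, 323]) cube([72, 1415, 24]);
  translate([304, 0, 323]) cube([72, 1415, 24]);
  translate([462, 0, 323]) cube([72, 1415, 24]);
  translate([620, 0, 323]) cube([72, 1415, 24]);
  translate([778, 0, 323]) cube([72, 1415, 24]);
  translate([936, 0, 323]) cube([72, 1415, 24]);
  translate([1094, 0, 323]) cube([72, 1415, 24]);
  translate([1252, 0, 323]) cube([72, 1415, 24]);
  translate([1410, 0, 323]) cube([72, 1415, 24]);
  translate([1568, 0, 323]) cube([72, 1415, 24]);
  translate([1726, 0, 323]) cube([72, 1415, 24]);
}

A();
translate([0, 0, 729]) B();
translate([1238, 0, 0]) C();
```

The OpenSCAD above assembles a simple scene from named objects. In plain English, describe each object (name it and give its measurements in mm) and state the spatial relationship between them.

A is a table with a 1238×688 mm rectangular top, 47 mm thick, top surface at z = 729 mm, supported by four round legs of 58 mm diameter, each leg's bounding box inset 44 mm from the nearest pair of top edges, running from the floor.

B is a straight ladder. Two 44×48 mm vertical rails, 1431 mm tall, stand 382 mm apart (outside-to-outside) with their front faces coplanar on the −y side. 5 rungs, each 48 mm deep and 32 mm tall, span between the inner faces of the rails, front faces flush with the rails. The lowest rung's underside is at z = 162 mm and rungs are spaced 280 mm apart (underside to underside).

C is a bed frame 1946 mm long (x) by 1415 mm wide (y). Four 60×60 mm corner posts, 493 mm tall, at the corners of the footprint. Four rails of 22 mm thickness and 141 mm height run between adjacent posts with their undersides at z = 182 mm, their outer faces flush with the outside of the frame (the two x-running rails run between the posts' inner faces; the two y-running rails run between the posts' inner faces). 11 slats, each 72 mm wide (x) and 24 mm thick, lie across the top of the two x-running rails, running the full 1415 mm width of the frame in y; the slats are evenly spaced along x between the inner faces of the end posts with equal gaps (rounded down to the nearest mm) at the −x end and between each pair — any rounding remainder accumulates at the +x end.

The ladder is on top of the table. The bed frame is against the table's +x side, with their −y faces flush.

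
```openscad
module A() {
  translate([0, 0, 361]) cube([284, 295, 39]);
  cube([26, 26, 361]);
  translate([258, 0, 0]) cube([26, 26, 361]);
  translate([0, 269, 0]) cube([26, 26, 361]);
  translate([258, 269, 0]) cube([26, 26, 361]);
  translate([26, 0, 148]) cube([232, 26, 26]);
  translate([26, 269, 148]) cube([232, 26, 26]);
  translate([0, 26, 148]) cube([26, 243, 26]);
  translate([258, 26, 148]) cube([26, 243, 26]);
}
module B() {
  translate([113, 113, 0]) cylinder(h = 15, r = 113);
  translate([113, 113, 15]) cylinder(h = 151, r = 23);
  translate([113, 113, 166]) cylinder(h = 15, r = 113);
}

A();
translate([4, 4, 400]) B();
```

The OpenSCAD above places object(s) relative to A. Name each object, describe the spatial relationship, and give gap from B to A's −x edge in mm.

The spool's min-x is at 4; the stool's min-x is 0; gap = 4 mm.

A is a stool. B is a spool. The spool is on top of the stool. The gap from the spool to the stool's −x edge is 4 mm.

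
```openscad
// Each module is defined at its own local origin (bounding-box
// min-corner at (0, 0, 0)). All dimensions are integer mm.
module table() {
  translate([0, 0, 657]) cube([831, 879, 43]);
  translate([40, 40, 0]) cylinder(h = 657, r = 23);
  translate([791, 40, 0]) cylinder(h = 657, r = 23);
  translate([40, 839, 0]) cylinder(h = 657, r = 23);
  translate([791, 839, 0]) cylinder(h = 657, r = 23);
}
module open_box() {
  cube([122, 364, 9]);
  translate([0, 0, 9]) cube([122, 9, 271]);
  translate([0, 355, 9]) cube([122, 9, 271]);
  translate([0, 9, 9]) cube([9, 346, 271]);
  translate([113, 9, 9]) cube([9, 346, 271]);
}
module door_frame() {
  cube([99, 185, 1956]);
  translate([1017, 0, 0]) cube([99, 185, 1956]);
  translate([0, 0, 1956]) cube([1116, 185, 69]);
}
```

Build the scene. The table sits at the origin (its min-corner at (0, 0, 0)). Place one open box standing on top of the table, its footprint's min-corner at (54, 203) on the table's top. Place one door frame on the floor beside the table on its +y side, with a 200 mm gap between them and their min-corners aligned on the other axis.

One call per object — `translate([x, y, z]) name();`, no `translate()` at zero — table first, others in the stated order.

table();
translate([54, 203, 700]) open_box();
translate([0, 1079, 0]) door_frame();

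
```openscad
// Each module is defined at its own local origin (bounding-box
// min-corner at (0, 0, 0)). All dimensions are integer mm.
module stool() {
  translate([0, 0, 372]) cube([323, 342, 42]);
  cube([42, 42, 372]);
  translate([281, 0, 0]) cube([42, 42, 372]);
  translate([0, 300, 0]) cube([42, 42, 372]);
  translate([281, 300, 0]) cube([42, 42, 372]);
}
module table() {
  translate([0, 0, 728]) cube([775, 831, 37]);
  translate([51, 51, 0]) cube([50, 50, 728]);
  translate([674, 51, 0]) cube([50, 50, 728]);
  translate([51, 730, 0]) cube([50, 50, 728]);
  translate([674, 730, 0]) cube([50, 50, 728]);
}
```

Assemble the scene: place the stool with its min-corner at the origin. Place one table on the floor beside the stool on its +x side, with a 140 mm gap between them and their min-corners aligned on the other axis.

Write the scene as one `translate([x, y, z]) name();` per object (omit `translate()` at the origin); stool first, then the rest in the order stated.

stool();
translate([463, 0, 0]) table();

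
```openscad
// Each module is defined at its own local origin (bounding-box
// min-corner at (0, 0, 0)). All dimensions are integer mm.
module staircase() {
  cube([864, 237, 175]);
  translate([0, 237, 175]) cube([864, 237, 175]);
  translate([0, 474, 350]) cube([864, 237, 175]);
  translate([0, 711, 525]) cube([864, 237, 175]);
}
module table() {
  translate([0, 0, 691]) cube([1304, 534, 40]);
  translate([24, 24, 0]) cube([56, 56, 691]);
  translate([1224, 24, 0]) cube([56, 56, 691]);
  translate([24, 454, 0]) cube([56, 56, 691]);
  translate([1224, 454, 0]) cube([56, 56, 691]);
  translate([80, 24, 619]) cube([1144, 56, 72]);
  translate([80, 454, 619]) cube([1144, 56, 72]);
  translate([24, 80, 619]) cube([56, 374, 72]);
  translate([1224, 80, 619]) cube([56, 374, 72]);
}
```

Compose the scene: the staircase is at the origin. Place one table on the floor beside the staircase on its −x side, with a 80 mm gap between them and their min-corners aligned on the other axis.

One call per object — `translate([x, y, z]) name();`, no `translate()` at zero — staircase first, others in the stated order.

staircase();
translate([-1384, 0, 0]) table();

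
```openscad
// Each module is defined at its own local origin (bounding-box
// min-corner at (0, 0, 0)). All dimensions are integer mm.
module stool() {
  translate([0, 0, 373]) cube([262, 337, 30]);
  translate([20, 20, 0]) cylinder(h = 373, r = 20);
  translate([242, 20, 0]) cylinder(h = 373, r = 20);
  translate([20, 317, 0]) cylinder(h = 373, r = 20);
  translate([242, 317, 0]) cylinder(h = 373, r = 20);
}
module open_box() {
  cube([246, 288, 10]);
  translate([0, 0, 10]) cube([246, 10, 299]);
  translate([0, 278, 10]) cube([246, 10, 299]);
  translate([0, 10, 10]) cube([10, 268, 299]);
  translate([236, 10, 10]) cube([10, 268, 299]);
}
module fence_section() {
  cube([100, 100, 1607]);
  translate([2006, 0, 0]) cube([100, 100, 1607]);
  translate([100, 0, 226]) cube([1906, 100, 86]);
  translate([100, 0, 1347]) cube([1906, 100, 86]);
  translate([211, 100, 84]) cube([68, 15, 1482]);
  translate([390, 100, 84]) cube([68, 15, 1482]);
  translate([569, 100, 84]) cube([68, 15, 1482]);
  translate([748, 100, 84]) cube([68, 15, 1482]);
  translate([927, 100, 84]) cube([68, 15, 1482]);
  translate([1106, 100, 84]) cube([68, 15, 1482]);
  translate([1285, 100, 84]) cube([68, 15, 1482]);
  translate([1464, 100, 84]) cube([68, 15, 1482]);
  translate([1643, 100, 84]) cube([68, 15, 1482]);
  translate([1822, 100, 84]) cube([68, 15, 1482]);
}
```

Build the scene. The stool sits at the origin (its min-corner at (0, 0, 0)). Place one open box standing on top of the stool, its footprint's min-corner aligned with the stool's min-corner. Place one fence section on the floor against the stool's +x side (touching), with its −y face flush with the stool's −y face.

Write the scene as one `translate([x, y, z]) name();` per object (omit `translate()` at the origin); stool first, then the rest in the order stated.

stool();
translate([0, 0, 403]) open_box();
translate([262, 0, 0]) fence_section();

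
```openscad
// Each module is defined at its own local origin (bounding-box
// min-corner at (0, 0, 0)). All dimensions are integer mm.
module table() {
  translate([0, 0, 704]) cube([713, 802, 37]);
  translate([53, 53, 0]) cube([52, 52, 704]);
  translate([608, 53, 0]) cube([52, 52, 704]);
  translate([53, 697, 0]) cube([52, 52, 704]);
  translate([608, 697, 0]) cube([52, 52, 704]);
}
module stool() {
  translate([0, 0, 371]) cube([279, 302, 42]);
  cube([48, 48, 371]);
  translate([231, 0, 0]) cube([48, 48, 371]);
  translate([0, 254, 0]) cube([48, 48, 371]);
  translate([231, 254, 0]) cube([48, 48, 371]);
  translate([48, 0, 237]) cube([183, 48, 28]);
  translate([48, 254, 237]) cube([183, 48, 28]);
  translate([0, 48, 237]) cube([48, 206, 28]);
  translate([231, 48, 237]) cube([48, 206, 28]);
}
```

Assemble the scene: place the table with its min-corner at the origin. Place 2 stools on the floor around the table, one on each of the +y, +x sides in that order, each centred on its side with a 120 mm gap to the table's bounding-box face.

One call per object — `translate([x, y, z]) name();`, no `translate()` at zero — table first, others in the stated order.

table();
translate([217, 922, 0]) stool();
translate([833, 250, 0]) stool();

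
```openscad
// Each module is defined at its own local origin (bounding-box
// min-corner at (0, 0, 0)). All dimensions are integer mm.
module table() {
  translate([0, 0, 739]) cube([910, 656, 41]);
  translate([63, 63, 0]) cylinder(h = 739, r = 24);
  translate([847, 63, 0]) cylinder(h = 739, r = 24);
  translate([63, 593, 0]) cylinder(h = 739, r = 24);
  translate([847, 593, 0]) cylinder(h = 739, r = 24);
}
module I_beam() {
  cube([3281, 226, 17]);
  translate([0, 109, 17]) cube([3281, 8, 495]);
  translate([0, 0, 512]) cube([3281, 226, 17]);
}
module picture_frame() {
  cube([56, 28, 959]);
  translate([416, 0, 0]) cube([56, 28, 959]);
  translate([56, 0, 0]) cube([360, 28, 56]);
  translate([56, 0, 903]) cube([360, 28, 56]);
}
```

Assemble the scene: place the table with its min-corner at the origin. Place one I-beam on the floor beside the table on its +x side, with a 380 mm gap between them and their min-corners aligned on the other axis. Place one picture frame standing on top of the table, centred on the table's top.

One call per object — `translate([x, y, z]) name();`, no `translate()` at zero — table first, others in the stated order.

table();
translate([1290, 0, 0]) I_beam();
translate([219, 314, 780]) picture_frame();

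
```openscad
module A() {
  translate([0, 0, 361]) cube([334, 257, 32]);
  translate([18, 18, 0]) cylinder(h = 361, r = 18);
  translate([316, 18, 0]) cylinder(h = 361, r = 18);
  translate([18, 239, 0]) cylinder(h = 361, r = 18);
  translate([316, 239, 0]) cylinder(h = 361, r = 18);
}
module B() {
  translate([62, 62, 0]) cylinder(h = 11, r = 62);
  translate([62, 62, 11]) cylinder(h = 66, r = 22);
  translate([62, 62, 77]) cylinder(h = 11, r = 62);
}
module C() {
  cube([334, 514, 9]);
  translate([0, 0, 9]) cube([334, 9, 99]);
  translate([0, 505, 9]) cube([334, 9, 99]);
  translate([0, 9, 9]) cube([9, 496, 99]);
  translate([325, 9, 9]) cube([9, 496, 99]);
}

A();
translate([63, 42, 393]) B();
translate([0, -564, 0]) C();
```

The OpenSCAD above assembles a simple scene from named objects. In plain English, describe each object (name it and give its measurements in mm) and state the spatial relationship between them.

A is a simple wooden stool: a rectangular seat 334 mm (x) by 257 mm (y), 32 mm thick, top face at z = 393 mm, on four round legs, each 36 mm in diameter. The legs rest on z = 0, each leg's axis is inset half a diameter from the nearest pair of seat edges (so the leg's bounding box is flush with the corner).

B is a spool: two coaxial disc flanges of radius 62 mm and thickness 11 mm, joined by a core cylinder of radius 22 mm and height 66 mm. The lower flange rests on z = 0 and the three cylinders share a vertical axis.

C is an open-topped rectangular box: outside dimensions 334×514×108 mm, with a uniform wall and base thickness of 9 mm. The base is a full 334×514 slab on the floor; four walls sit on top of the base. The front and back walls (the −y and +y sides) span the full width; the two side walls fit between them.

The spool is on top of the stool. The open box is on the floor beside the stool on its −y side.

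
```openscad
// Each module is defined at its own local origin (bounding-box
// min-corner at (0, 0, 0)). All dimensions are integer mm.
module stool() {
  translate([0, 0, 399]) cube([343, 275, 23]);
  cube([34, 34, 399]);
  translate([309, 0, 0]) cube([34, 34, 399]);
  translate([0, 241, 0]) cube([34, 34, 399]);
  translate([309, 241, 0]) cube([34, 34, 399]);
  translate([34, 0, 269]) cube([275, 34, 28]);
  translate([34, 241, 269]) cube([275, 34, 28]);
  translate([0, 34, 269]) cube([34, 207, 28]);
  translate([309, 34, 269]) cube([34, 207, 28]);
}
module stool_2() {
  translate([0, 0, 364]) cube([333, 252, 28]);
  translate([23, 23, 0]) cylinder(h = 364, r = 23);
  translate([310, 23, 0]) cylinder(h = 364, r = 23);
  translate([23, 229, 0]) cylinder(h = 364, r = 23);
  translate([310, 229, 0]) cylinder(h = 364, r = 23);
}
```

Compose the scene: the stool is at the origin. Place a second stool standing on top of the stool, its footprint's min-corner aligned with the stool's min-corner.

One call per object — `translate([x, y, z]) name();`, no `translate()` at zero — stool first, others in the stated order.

stool();
translate([0, 0, 422]) stool_2();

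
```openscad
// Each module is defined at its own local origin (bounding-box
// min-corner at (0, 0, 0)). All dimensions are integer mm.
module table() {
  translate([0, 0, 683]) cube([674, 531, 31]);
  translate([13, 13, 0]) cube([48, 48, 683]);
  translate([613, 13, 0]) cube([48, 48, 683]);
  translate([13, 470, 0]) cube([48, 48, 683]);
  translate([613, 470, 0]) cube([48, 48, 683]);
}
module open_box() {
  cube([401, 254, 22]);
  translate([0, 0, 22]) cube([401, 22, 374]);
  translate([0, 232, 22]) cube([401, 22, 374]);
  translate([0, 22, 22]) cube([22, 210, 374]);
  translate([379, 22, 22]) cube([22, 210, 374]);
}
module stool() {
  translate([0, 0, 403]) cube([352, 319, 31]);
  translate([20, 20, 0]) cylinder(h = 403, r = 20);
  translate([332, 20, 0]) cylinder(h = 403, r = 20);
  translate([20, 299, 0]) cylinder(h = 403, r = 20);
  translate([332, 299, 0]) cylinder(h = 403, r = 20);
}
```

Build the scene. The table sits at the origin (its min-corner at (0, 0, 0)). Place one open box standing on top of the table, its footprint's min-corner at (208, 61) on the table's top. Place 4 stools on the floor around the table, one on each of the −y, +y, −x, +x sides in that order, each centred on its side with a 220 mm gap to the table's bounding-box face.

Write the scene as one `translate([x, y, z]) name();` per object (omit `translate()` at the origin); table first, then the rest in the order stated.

table();
translate([208, 61, 714]) open_box();
translate([161, -539, 0]) stool();
translate([161, 751, 0]) stool();
translate([-572, 106, 0]) stool();
translate([894, 106, 0]) stool();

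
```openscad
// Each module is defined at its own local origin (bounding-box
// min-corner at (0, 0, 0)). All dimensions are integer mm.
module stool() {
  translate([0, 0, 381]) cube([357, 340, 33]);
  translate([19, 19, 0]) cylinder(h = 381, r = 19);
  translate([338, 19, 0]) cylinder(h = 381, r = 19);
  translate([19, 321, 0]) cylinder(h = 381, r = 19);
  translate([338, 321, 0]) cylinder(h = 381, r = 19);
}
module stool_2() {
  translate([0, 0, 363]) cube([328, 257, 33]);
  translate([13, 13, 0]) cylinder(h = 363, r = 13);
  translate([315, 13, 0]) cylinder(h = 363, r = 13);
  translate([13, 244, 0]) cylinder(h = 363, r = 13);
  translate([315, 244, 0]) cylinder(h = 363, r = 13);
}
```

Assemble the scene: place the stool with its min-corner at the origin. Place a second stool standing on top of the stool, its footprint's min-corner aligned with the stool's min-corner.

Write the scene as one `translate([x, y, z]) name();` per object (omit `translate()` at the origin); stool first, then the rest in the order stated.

stool();
translate([0, 0, 414]) stool_2();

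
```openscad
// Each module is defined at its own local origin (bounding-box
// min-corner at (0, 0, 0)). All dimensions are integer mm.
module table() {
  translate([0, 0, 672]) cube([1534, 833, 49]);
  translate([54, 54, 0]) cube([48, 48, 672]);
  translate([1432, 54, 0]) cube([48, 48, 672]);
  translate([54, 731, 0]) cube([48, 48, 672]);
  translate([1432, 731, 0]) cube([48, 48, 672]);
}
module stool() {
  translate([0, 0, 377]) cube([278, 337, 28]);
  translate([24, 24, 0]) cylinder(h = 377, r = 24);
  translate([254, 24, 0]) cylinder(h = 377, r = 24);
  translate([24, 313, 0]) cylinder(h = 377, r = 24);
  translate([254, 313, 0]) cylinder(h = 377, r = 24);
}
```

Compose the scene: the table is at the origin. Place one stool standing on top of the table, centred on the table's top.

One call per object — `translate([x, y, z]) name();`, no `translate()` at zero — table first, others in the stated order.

table();
translate([628, 248, 721]) stool();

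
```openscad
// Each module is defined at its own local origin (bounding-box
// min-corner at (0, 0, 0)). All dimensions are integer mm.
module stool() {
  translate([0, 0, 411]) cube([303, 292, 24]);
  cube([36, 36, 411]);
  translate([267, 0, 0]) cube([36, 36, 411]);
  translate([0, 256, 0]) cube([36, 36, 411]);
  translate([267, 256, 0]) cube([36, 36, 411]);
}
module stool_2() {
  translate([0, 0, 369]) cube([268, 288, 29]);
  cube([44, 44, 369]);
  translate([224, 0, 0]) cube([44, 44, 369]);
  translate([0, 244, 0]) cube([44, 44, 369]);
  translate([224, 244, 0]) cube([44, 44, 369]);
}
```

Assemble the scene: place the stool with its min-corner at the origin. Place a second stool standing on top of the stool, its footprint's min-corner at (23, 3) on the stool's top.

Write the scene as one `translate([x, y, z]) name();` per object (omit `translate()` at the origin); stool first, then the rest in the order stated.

stool();
translate([23, 3, 435]) stool_2();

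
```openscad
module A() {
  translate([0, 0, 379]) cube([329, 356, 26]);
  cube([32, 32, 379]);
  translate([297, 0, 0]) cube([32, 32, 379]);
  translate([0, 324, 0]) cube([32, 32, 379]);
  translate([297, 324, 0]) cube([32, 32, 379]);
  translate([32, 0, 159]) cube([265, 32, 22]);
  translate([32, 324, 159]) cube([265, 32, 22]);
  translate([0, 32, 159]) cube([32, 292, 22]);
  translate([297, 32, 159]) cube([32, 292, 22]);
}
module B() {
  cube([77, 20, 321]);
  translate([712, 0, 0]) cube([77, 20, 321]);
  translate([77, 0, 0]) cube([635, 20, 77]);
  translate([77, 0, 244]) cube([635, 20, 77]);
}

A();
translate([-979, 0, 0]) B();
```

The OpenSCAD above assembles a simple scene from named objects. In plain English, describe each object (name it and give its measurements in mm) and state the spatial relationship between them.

A is a simple wooden stool: a rectangular seat 329 mm (x) by 356 mm (y), 26 mm thick, top face at z = 405 mm, on four square legs, each 32×32 mm in cross-section. The legs rest on z = 0, each flush with a corner of the seat. Four stretchers, 32 mm wide and 22 mm tall, connect adjacent legs with their undersides at z = 159 mm, each running between the inner faces of the legs it joins and aligned with the legs' outer faces on the other axis.

B is a rectangular picture frame lying in the x–z plane (depth along y). The opening is 635 mm wide (x) by 167 mm tall (z), surrounded by a border 77 mm wide on all four sides. The frame is 20 mm deep and is made of two full-height vertical stiles with two horizontal rails fitted between them.

The picture frame is on the floor beside the stool on its −x side.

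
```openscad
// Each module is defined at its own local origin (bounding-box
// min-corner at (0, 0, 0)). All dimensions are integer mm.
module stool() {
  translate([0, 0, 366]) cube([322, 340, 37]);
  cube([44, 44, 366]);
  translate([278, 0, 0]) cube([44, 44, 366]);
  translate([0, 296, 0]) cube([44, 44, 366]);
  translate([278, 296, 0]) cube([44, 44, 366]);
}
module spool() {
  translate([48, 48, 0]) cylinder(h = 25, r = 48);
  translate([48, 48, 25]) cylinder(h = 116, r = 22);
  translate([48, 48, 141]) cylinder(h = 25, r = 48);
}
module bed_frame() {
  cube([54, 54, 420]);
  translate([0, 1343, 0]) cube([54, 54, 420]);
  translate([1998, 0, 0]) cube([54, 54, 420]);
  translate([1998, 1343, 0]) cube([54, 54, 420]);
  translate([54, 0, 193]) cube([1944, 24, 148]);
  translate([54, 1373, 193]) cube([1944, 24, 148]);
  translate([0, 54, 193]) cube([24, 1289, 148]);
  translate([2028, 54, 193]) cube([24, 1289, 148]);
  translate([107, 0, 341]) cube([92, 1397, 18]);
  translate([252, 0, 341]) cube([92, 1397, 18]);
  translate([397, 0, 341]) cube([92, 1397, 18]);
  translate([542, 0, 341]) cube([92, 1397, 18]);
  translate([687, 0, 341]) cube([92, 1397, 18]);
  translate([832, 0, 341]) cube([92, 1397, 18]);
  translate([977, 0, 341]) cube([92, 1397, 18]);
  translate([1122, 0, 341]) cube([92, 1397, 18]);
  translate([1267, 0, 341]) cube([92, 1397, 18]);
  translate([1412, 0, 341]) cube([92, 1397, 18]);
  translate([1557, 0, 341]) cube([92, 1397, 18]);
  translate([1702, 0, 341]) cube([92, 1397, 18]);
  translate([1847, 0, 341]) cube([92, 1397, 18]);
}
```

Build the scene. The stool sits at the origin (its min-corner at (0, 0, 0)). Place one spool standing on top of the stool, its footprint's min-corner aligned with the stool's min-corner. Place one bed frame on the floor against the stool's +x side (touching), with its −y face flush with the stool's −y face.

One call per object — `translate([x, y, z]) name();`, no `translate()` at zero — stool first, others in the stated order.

stool();
translate([0, 0, 403]) spool();
translate([322, 0, 0]) bed_frame();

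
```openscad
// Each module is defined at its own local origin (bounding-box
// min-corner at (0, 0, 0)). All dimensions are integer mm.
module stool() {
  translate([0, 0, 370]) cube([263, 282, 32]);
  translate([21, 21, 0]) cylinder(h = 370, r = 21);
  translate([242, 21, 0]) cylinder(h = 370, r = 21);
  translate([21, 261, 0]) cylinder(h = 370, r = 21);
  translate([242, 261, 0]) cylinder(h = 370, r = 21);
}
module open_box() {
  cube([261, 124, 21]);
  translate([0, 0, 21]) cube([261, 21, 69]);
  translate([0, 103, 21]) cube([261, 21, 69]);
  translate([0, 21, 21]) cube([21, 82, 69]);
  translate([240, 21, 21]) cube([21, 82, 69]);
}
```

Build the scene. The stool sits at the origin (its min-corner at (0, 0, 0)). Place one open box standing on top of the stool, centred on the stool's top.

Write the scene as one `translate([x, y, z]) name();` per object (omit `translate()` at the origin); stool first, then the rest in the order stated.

stool();
translate([1, 79, 402]) open_box();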